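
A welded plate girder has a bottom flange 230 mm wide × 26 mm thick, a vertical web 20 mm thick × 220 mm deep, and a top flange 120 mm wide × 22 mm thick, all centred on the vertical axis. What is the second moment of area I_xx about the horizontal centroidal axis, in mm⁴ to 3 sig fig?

Break the section into simple shapes (no overlaps), measuring from the bottom-left corner of the bounding box.
Bottom plate: 230 × 26, A = 5 980 mm², y = 13 mm, Ī = 336 873 mm⁴.
Web plate: 20 × 220, A = 4 400 mm², y = 136 mm, Ī = 17 746 667 mm⁴.
Top plate: 120 × 22, A = 2 640 mm², y = 257 mm, Ī = 106 480 mm⁴.
Centroid: ȳ = ΣA·y / ΣA = 104.04 mm.
Transfer each piece to the horizontal centroidal axis using Ī + A·d² with d = y − 104.04:
  bottom plate: d = -91.041 mm → contributes +49 902 403 mm⁴
  web plate: d = 31.959 mm → contributes +22 240 595 mm⁴
  top plate: d = 152.96 mm → contributes +61 872 740 mm⁴
Total I = 134 015 738 mm⁴.

I_xx ≈ 1.34 × 10⁸ mm⁴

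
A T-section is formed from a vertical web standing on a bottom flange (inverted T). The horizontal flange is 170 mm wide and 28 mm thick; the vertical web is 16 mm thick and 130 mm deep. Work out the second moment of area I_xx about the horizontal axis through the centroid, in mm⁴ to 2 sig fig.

I_xx ≈ 1.2 × 10⁷ mm⁴

Break the section into simple shapes (no overlaps), measuring from the bottom-left corner of the bounding box.
Flange: 170 × 28, A = 4 760 mm², y = 14 mm, Ī = 310 987 mm⁴.
Web: 16 × 130, A = 2 080 mm², y = 93 mm, Ī = 2 929 333 mm⁴.
Centroid: ȳ = ΣA·y / ΣA = 38.02 mm.
Transfer each piece to the horizontal axis through the centroid using Ī + A·d² with d = y − 38.02:
  flange: d = -24.02 mm → contributes +3 058 094 mm⁴
  web: d = 54.98 mm → contributes +9 215 982 mm⁴
Total I = 12 274 076 mm⁴.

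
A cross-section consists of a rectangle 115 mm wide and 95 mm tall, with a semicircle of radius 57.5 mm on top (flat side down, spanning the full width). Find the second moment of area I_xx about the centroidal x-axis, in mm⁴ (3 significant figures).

I_xx ≈ 2.76 × 10⁷ mm⁴

Break the section into simple shapes (no overlaps), measuring from the bottom-left corner of the bounding box.
Rectangular body: 115 × 95, A = 10 925 mm², y = 47.5 mm, Ī = 8 216 510 mm⁴.
Semicircular cap: semicircle r = 57.5, A = 5193.4 mm², y = 119.4 mm, Ī = 1 199 785 mm⁴.
Centroid: ȳ = ΣA·y / ΣA = 70.668 mm.
Transfer each piece to the centroidal x-axis using Ī + A·d² with d = y − 70.668:
  rectangular body: d = -23.168 mm → contributes +14 080 450 mm⁴
  semicircular cap: d = 48.736 mm → contributes +13 535 245 mm⁴
Total I = 27 615 694 mm⁴.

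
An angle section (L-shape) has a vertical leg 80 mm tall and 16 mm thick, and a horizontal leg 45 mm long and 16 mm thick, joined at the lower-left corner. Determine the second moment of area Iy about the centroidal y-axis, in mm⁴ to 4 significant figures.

Break the section into simple shapes (no overlaps), measuring from the bottom-left corner of the bounding box.
Vertical leg: 16 × 80, A = 1 280 mm², x = 8 mm, Ī = 27306.7 mm⁴.
Horizontal leg (remainder): 29 × 16, A = 464 mm², x = 30.5 mm, Ī = 32518.7 mm⁴.
Centroid: x̄ = ΣA·x / ΣA = 13.9862 mm.
Transfer each piece to the centroidal y-axis using Ī + A·d² with d = x − 13.9862:
  vertical leg: d = -5.98624 mm → contributes +73175.5 mm⁴
  horizontal leg (remainder): d = 16.5138 mm → contributes +159 053 mm⁴
Total I = 232 229 mm⁴.

Iy ≈ 2.322 × 10⁵ mm⁴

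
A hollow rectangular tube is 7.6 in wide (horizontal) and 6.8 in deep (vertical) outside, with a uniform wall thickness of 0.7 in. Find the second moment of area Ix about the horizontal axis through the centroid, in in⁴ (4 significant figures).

Decompose the section into non-overlapping parts with the origin at the bottom-left of its bounding rectangle.
Outer rectangle: 7.6 × 6.8, A = 51.68 in², y = 3.4 in, Ī = 199.14 in⁴.
Inner void (subtracted): 6.2 × 5.4, A = 33.48 in², y = 3.4 in, Ī = 81.3564 in⁴.
By symmetry the centroid is at mid-height, ȳ = 3.4 in.
All pieces are centred on the horizontal axis through the centroid, so I = ΣĪ (holes subtracted) = 117.784 in⁴.

Ix ≈ 117.8 in⁴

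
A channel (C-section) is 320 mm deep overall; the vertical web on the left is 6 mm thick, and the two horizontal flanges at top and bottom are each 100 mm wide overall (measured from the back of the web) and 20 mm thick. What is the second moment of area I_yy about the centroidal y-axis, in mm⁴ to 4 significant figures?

Break the section into simple shapes (no overlaps), measuring from the bottom-left corner of the bounding box.
Web: 6 × 320, A = 1 920 mm², x = 3 mm, Ī = 5 760 mm⁴.
Top flange (beyond web): 94 × 20, A = 1 880 mm², x = 53 mm, Ī = 1 384 307 mm⁴.
Bottom flange (beyond web): 94 × 20, A = 1 880 mm², x = 53 mm, Ī = 1 384 307 mm⁴.
Centroid: x̄ = ΣA·x / ΣA = 36.0986 mm.
Transfer each piece to the centroidal y-axis using Ī + A·d² with d = x − 36.0986:
  web: d = -33.0986 mm → contributes +2 109 152 mm⁴
  top flange (beyond web): d = 16.9014 mm → contributes +1 921 343 mm⁴
  bottom flange (beyond web): d = 16.9014 mm → contributes +1 921 343 mm⁴
Total I = 5 951 838 mm⁴.

I_yy ≈ 5.952 × 10⁶ mm⁴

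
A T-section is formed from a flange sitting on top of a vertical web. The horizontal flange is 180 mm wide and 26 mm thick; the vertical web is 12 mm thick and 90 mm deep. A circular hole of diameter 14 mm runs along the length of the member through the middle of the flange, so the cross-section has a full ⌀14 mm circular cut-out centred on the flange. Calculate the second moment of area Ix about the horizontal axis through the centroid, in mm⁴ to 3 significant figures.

Treat the section as a set of non-overlapping primitives; coordinates are from the bounding-box lower-left.
Flange: 180 × 26, A = 4 680 mm², y = 103 mm, Ī = 263 640 mm⁴.
Web: 12 × 90, A = 1 080 mm², y = 45 mm, Ī = 729 000 mm⁴.
Hole (subtracted): ⌀14, A = 153.94 mm², y = 103 mm, Ī = 1885.7 mm⁴.
Centroid: ȳ = ΣA·y / ΣA = 91.826 mm.
Transfer each piece to the horizontal axis through the centroid using Ī + A·d² with d = y − 91.826:
  flange: d = 11.174 mm → contributes +847 937 mm⁴
  web: d = -46.826 mm → contributes +3 097 127 mm⁴
  hole: d = 11.174 mm → contributes −21 105 mm⁴
Total I = 3 923 959 mm⁴.

Ix ≈ 3.92 × 10⁶ mm⁴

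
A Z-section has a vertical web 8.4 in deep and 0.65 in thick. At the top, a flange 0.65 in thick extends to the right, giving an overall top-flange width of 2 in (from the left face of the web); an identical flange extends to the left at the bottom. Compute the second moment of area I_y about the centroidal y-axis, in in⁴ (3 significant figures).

Decompose the section into non-overlapping parts with the origin at the bottom-left of its bounding rectangle.
Web: 0.65 × 8.4, A = 5.46 in², x = 1.675 in, Ī = 0.19224 in⁴.
Top flange (beyond web): 1.35 × 0.65, A = 0.8775 in², x = 2.675 in, Ī = 0.13327 in⁴.
Bottom flange (beyond web): 1.35 × 0.65, A = 0.8775 in², x = 0.675 in, Ī = 0.13327 in⁴.
Centroid: x̄ = ΣA·x / ΣA = 1.675 in.
Transfer each piece to the centroidal y-axis using Ī + A·d² with d = x − 1.675:
  web: d = 0 in → contributes +0.19224 in⁴
  top flange (beyond web): d = 1 in → contributes +1.0108 in⁴
  bottom flange (beyond web): d = -1 in → contributes +1.0108 in⁴
Total I = 2.2138 in⁴.

I_y ≈ 2.21 in⁴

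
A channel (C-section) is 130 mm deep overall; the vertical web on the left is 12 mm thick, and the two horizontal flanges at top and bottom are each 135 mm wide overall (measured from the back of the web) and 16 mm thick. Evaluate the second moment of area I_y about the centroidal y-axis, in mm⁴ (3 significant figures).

Break the section into simple shapes (no overlaps), measuring from the bottom-left corner of the bounding box.
Web: 12 × 130, A = 1 560 mm², x = 6 mm, Ī = 18 720 mm⁴.
Top flange (beyond web): 123 × 16, A = 1 968 mm², x = 73.5 mm, Ī = 2 481 156 mm⁴.
Bottom flange (beyond web): 123 × 16, A = 1 968 mm², x = 73.5 mm, Ī = 2 481 156 mm⁴.
Centroid: x̄ = ΣA·x / ΣA = 54.341 mm.
Transfer each piece to the centroidal y-axis using Ī + A·d² with d = x − 54.341:
  web: d = -48.341 mm → contributes +3 664 151 mm⁴
  top flange (beyond web): d = 19.159 mm → contributes +3 203 574 mm⁴
  bottom flange (beyond web): d = 19.159 mm → contributes +3 203 574 mm⁴
Total I = 10 071 298 mm⁴.

I_y ≈ 1.01 × 10⁷ mm⁴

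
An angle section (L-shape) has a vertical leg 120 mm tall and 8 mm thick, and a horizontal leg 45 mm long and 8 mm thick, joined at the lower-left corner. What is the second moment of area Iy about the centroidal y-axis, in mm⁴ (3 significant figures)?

Iy ≈ 1.53 × 10⁵ mm⁴

Decompose the section into non-overlapping parts with the origin at the bottom-left of its bounding rectangle.
Vertical leg: 8 × 120, A = 960 mm², x = 4 mm, Ī = 5 120 mm⁴.
Horizontal leg (remainder): 37 × 8, A = 296 mm², x = 26.5 mm, Ī = 33 769 mm⁴.
Centroid: x̄ = ΣA·x / ΣA = 9.3025 mm.
Transfer each piece to the centroidal y-axis using Ī + A·d² with d = x − 9.3025:
  vertical leg: d = -5.3025 mm → contributes +32 112 mm⁴
  horizontal leg (remainder): d = 17.197 mm → contributes +121 311 mm⁴
Total I = 153 424 mm⁴.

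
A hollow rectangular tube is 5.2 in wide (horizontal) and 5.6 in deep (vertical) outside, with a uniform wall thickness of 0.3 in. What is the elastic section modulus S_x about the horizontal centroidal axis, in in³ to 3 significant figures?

S_x ≈ 10.1 in³

Decompose the section into non-overlapping parts with the origin at the bottom-left of its bounding rectangle.
Outer rectangle: 5.2 × 5.6, A = 29.12 in², y = 2.8 in, Ī = 76.1 in⁴.
Inner void (subtracted): 4.6 × 5, A = 23 in², y = 2.8 in, Ī = 47.917 in⁴.
By symmetry the centroid is at mid-height, ȳ = 2.8 in.
All pieces are centred on the horizontal centroidal axis, so I = ΣĪ (holes subtracted) = 28.184 in⁴.
Extreme fibre distance c = 2.8 in; S = I/c = 10.066 in³.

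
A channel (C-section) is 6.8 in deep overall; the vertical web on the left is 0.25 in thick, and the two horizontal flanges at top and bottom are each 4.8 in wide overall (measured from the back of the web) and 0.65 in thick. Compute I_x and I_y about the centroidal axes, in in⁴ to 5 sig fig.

I_x ≈ 62.689 in⁴, I_y ≈ 17.819 in⁴

Break the section into simple shapes (no overlaps), measuring from the bottom-left corner of the bounding box.
Web: 0.25 × 6.8, A = 1.7 in², y = 3.4 in, Ī = 6.550667 in⁴.
Top flange (beyond web): 4.55 × 0.65, A = 2.9575 in², y = 6.475 in, Ī = 0.1041286 in⁴.
Bottom flange (beyond web): 4.55 × 0.65, A = 2.9575 in², y = 0.325 in, Ī = 0.1041286 in⁴.
By symmetry the centroid is at mid-height, ȳ = 3.4 in.
Transfer each piece to the centroidal x-axis using Ī + A·d² with d = y − 3.4:
  web: d = 0 in → contributes +6.550667 in⁴
  top flange (beyond web): d = 3.075 in → contributes +28.06914 in⁴
  bottom flange (beyond web): d = -3.075 in → contributes +28.06914 in⁴
Total I = 62.68895 in⁴.
For the y-axis: x̄ = 1.989215 in.
Repeating about the centroidal y-axis gives I_y = 17.81946 in⁴.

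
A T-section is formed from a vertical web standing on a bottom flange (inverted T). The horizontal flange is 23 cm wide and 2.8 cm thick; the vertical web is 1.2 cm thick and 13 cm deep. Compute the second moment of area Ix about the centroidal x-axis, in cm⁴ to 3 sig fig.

Break the section into simple shapes (no overlaps), measuring from the bottom-left corner of the bounding box.
Flange: 23 × 2.8, A = 64.4 cm², y = 1.4 cm, Ī = 42.075 cm⁴.
Web: 1.2 × 13, A = 15.6 cm², y = 9.3 cm, Ī = 219.7 cm⁴.
Centroid: ȳ = ΣA·y / ΣA = 2.9405 cm.
Transfer each piece to the centroidal x-axis using Ī + A·d² with d = y − 2.9405:
  flange: d = -1.5405 cm → contributes +194.9 cm⁴
  web: d = 6.3595 cm → contributes +850.61 cm⁴
Total I = 1045.5 cm⁴.

Ix ≈ 1050 cm⁴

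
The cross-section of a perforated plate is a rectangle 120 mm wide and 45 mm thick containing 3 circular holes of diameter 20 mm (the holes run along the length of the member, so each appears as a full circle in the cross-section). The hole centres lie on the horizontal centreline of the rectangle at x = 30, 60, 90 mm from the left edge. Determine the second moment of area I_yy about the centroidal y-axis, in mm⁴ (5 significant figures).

Decompose the section into non-overlapping parts with the origin at the bottom-left of its bounding rectangle.
Plate: 120 × 45, A = 5 400 mm², x = 60 mm, Ī = 6 480 000 mm⁴.
Hole 1 (subtracted): ⌀20, A = 314.1593 mm², x = 30 mm, Ī = 7853.982 mm⁴.
Hole 2 (subtracted): ⌀20, A = 314.1593 mm², x = 60 mm, Ī = 7853.982 mm⁴.
Hole 3 (subtracted): ⌀20, A = 314.1593 mm², x = 90 mm, Ī = 7853.982 mm⁴.
By symmetry the centroid is at mid-width, x̄ = 60 mm.
Transfer each piece to the centroidal y-axis using Ī + A·d² with d = x − 60:
  plate: d = 0 mm → contributes +6 480 000 mm⁴
  hole 1: d = -30 mm → contributes −290597.3 mm⁴
  hole 2: d = 0 mm → contributes −7853.982 mm⁴
  hole 3: d = 30 mm → contributes −290597.3 mm⁴
Total I = 5 890 951 mm⁴.

I_yy ≈ 5.8910 × 10⁶ mm⁴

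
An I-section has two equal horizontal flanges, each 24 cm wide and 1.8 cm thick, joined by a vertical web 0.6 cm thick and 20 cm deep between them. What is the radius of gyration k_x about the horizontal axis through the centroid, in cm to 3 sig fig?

Break the section into simple shapes (no overlaps), measuring from the bottom-left corner of the bounding box.
Bottom flange: 24 × 1.8, A = 43.2 cm², y = 0.9 cm, Ī = 11.664 cm⁴.
Web: 0.6 × 20, A = 12 cm², y = 11.8 cm, Ī = 400 cm⁴.
Top flange: 24 × 1.8, A = 43.2 cm², y = 22.7 cm, Ī = 11.664 cm⁴.
By symmetry the centroid is at mid-height, ȳ = 11.8 cm.
Transfer each piece to the horizontal axis through the centroid using Ī + A·d² with d = y − 11.8:
  bottom flange: d = -10.9 cm → contributes +5144.3 cm⁴
  web: d = 0 cm → contributes +400 cm⁴
  top flange: d = 10.9 cm → contributes +5144.3 cm⁴
Total I = 10 689 cm⁴.
Radius of gyration: k = √(I/A) = √(10 689 / 98.4) = 10.422 cm.

k_x ≈ 10.4 cm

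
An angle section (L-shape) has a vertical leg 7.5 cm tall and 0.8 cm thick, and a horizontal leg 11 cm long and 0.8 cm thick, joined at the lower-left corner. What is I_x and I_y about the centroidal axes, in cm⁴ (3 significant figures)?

I_x ≈ 67.4 cm⁴, I_y ≈ 176 cm⁴

Decompose the section into non-overlapping parts with the origin at the bottom-left of its bounding rectangle.
Vertical leg: 0.8 × 7.5, A = 6 cm², y = 3.75 cm, Ī = 28.125 cm⁴.
Horizontal leg (remainder): 10.2 × 0.8, A = 8.16 cm², y = 0.4 cm, Ī = 0.4352 cm⁴.
Centroid: ȳ = ΣA·y / ΣA = 1.8195 cm.
Transfer each piece to the centroidal x-axis using Ī + A·d² with d = y − 1.8195:
  vertical leg: d = 1.9305 cm → contributes +50.486 cm⁴
  horizontal leg (remainder): d = -1.4195 cm → contributes +16.877 cm⁴
Total I = 67.363 cm⁴.
For the y-axis: x̄ = 3.5695 cm.
Repeating about the centroidal y-axis gives I_y = 175.66 cm⁴.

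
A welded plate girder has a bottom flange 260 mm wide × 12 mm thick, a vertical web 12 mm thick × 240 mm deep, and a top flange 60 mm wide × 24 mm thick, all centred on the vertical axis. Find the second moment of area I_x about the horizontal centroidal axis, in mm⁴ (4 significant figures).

Break the section into simple shapes (no overlaps), measuring from the bottom-left corner of the bounding box.
Bottom plate: 260 × 12, A = 3 120 mm², y = 6 mm, Ī = 37 440 mm⁴.
Web plate: 12 × 240, A = 2 880 mm², y = 132 mm, Ī = 13 824 000 mm⁴.
Top plate: 60 × 24, A = 1 440 mm², y = 264 mm, Ī = 69 120 mm⁴.
Centroid: ȳ = ΣA·y / ΣA = 104.71 mm.
Transfer each piece to the horizontal centroidal axis using Ī + A·d² with d = y − 104.71:
  bottom plate: d = -98.7097 mm → contributes +30 437 473 mm⁴
  web plate: d = 27.2903 mm → contributes +15 968 914 mm⁴
  top plate: d = 159.29 mm → contributes +36 606 826 mm⁴
Total I = 83 013 213 mm⁴.

I_x ≈ 8.301 × 10⁷ mm⁴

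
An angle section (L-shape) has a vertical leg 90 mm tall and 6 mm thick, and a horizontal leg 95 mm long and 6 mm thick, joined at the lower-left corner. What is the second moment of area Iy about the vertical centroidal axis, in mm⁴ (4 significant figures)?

Split into non-overlapping primitives; take the origin at the lower-left of the bounding box.
Vertical leg: 6 × 90, A = 540 mm², x = 3 mm, Ī = 1 620 mm⁴.
Horizontal leg (remainder): 89 × 6, A = 534 mm², x = 50.5 mm, Ī = 352 485 mm⁴.
Centroid: x̄ = ΣA·x / ΣA = 26.6173 mm.
Transfer each piece to the vertical centroidal axis using Ī + A·d² with d = x − 26.6173:
  vertical leg: d = -23.6173 mm → contributes +302 820 mm⁴
  horizontal leg (remainder): d = 23.8827 mm → contributes +657 069 mm⁴
Total I = 959 889 mm⁴.

Iy ≈ 9.599 × 10⁵ mm⁴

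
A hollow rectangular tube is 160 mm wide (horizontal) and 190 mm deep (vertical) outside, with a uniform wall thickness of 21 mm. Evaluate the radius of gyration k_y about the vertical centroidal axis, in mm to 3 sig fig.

k_y ≈ 58.7 mm

Treat the section as a set of non-overlapping primitives; coordinates are from the bounding-box lower-left.
Outer rectangle: 160 × 190, A = 30 400 mm², x = 80 mm, Ī = 64 853 333 mm⁴.
Inner void (subtracted): 118 × 148, A = 17 464 mm², x = 80 mm, Ī = 20 264 061 mm⁴.
By symmetry the centroid is at mid-width, x̄ = 80 mm.
All pieces are centred on the vertical centroidal axis, so I = ΣĪ (holes subtracted) = 44 589 272 mm⁴.
Radius of gyration: k = √(I/A) = √(44 589 272 / 12 936) = 58.71 mm.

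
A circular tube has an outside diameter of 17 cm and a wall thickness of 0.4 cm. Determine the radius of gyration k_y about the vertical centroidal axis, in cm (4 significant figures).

k_y ≈ 5.871 cm

Break the section into simple shapes (no overlaps), measuring from the bottom-left corner of the bounding box.
Outer circle: ⌀17, A = 226.98 cm², x = 8.5 cm, Ī = 4099.83 cm⁴.
Bore (subtracted): ⌀16.2, A = 206.12 cm², x = 8.5 cm, Ī = 3380.88 cm⁴.
By symmetry the centroid is at mid-width, x̄ = 8.5 cm.
All pieces are centred on the vertical centroidal axis, so I = ΣĪ (holes subtracted) = 718.946 cm⁴.
Radius of gyration: k = √(I/A) = √(718.946 / 20.8602) = 5.87069 cm.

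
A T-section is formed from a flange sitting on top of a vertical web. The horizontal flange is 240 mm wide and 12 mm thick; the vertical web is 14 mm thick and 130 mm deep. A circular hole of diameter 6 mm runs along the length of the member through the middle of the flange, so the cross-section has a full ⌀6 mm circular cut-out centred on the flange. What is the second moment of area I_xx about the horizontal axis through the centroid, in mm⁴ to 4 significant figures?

I_xx ≈ 8.198 × 10⁶ mm⁴

Break the section into simple shapes (no overlaps), measuring from the bottom-left corner of the bounding box.
Flange: 240 × 12, A = 2 880 mm², y = 136 mm, Ī = 34 560 mm⁴.
Web: 14 × 130, A = 1 820 mm², y = 65 mm, Ī = 2 563 167 mm⁴.
Hole (subtracted): ⌀6, A = 28.2743 mm², y = 136 mm, Ī = 63.6173 mm⁴.
Centroid: ȳ = ΣA·y / ΣA = 108.34 mm.
Transfer each piece to the horizontal axis through the centroid using Ī + A·d² with d = y − 108.34:
  flange: d = 27.66 mm → contributes +2 237 980 mm⁴
  web: d = -43.34 mm → contributes +5 981 772 mm⁴
  hole: d = 27.66 mm → contributes −21695.6 mm⁴
Total I = 8 198 056 mm⁴.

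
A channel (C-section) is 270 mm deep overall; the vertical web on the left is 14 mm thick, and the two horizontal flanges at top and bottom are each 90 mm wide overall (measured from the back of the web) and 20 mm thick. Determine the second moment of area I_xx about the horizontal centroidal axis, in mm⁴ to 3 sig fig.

Break the section into simple shapes (no overlaps), measuring from the bottom-left corner of the bounding box.
Web: 14 × 270, A = 3 780 mm², y = 135 mm, Ī = 22 963 500 mm⁴.
Top flange (beyond web): 76 × 20, A = 1 520 mm², y = 260 mm, Ī = 50 667 mm⁴.
Bottom flange (beyond web): 76 × 20, A = 1 520 mm², y = 10 mm, Ī = 50 667 mm⁴.
By symmetry the centroid is at mid-height, ȳ = 135 mm.
Transfer each piece to the horizontal centroidal axis using Ī + A·d² with d = y − 135:
  web: d = 0 mm → contributes +22 963 500 mm⁴
  top flange (beyond web): d = 125 mm → contributes +23 800 667 mm⁴
  bottom flange (beyond web): d = -125 mm → contributes +23 800 667 mm⁴
Total I = 70 564 833 mm⁴.

I_xx ≈ 7.06 × 10⁷ mm⁴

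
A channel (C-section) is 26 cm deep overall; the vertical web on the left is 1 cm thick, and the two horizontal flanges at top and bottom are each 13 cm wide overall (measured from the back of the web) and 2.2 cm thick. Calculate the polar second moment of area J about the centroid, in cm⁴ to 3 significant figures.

Treat the section as a set of non-overlapping primitives; coordinates are from the bounding-box lower-left.
Web: 1 × 26, A = 26 cm², y = 13 cm, Ī = 1464.7 cm⁴.
Top flange (beyond web): 12 × 2.2, A = 26.4 cm², y = 24.9 cm, Ī = 10.648 cm⁴.
Bottom flange (beyond web): 12 × 2.2, A = 26.4 cm², y = 1.1 cm, Ī = 10.648 cm⁴.
By symmetry the centroid is at mid-height, ȳ = 13 cm.
Transfer each piece to the centroidal x-axis using Ī + A·d² with d = y − 13:
  web: d = 0 cm → contributes +1464.7 cm⁴
  top flange (beyond web): d = 11.9 cm → contributes +3749.2 cm⁴
  bottom flange (beyond web): d = -11.9 cm → contributes +3749.2 cm⁴
Total I = 8 963 cm⁴.
For the y-axis: x̄ = 4.8553 cm.
Repeating about the centroidal y-axis gives I_y = 1371.8 cm⁴.
Polar second moment: J = I_x + I_y = 10 335 cm⁴.

J ≈ 1.03 × 10⁴ cm⁴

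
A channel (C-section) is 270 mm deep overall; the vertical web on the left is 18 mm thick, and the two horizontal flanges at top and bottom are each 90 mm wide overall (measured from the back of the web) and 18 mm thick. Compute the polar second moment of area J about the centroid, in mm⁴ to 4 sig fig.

J ≈ 7.542 × 10⁷ mm⁴

Decompose the section into non-overlapping parts with the origin at the bottom-left of its bounding rectangle.
Web: 18 × 270, A = 4 860 mm², y = 135 mm, Ī = 29 524 500 mm⁴.
Top flange (beyond web): 72 × 18, A = 1 296 mm², y = 261 mm, Ī = 34 992 mm⁴.
Bottom flange (beyond web): 72 × 18, A = 1 296 mm², y = 9 mm, Ī = 34 992 mm⁴.
By symmetry the centroid is at mid-height, ȳ = 135 mm.
Transfer each piece to the centroidal x-axis using Ī + A·d² with d = y − 135:
  web: d = 0 mm → contributes +29 524 500 mm⁴
  top flange (beyond web): d = 126 mm → contributes +20 610 288 mm⁴
  bottom flange (beyond web): d = -126 mm → contributes +20 610 288 mm⁴
Total I = 70 745 076 mm⁴.
For the y-axis: x̄ = 24.6522 mm.
Repeating about the centroidal y-axis gives I_y = 4 674 094 mm⁴.
Polar second moment: J = I_x + I_y = 75 419 170 mm⁴.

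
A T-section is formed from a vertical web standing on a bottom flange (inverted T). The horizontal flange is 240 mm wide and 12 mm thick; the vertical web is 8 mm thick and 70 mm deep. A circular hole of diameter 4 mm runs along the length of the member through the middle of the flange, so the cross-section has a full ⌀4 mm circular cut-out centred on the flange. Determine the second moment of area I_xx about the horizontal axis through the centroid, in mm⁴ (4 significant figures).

I_xx ≈ 1.051 × 10⁶ mm⁴

Treat the section as a set of non-overlapping primitives; coordinates are from the bounding-box lower-left.
Flange: 240 × 12, A = 2 880 mm², y = 6 mm, Ī = 34 560 mm⁴.
Web: 8 × 70, A = 560 mm², y = 47 mm, Ī = 228 667 mm⁴.
Hole (subtracted): ⌀4, A = 12.5664 mm², y = 6 mm, Ī = 12.5664 mm⁴.
Centroid: ȳ = ΣA·y / ΣA = 12.6989 mm.
Transfer each piece to the horizontal axis through the centroid using Ī + A·d² with d = y − 12.6989:
  flange: d = -6.69889 mm → contributes +163 800 mm⁴
  web: d = 34.3011 mm → contributes +887 544 mm⁴
  hole: d = -6.69889 mm → contributes −576.484 mm⁴
Total I = 1 050 768 mm⁴.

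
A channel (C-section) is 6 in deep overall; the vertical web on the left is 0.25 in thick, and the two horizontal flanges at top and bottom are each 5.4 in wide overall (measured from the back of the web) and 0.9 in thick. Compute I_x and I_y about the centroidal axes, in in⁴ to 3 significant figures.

I_x ≈ 65.4 in⁴, I_y ≈ 29.9 in⁴

Treat the section as a set of non-overlapping primitives; coordinates are from the bounding-box lower-left.
Web: 0.25 × 6, A = 1.5 in², y = 3 in, Ī = 4.5 in⁴.
Top flange (beyond web): 5.15 × 0.9, A = 4.635 in², y = 5.55 in, Ī = 0.31286 in⁴.
Bottom flange (beyond web): 5.15 × 0.9, A = 4.635 in², y = 0.45 in, Ī = 0.31286 in⁴.
By symmetry the centroid is at mid-height, ȳ = 3 in.
Transfer each piece to the centroidal x-axis using Ī + A·d² with d = y − 3:
  web: d = 0 in → contributes +4.5 in⁴
  top flange (beyond web): d = 2.55 in → contributes +30.452 in⁴
  bottom flange (beyond web): d = -2.55 in → contributes +30.452 in⁴
Total I = 65.404 in⁴.
For the y-axis: x̄ = 2.449 in.
Repeating about the centroidal y-axis gives I_y = 29.908 in⁴.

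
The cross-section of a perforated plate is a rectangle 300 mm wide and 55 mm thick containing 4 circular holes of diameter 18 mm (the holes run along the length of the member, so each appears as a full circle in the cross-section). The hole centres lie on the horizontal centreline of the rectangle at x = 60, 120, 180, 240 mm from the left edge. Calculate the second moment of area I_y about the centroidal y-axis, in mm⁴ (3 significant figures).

I_y ≈ 1.19 × 10⁸ mm⁴

Decompose the section into non-overlapping parts with the origin at the bottom-left of its bounding rectangle.
Plate: 300 × 55, A = 16 500 mm², x = 150 mm, Ī = 123 750 000 mm⁴.
Hole 1 (subtracted): ⌀18, A = 254.47 mm², x = 60 mm, Ī = 5 153 mm⁴.
Hole 2 (subtracted): ⌀18, A = 254.47 mm², x = 120 mm, Ī = 5 153 mm⁴.
Hole 3 (subtracted): ⌀18, A = 254.47 mm², x = 180 mm, Ī = 5 153 mm⁴.
Hole 4 (subtracted): ⌀18, A = 254.47 mm², x = 240 mm, Ī = 5 153 mm⁴.
By symmetry the centroid is at mid-width, x̄ = 150 mm.
Transfer each piece to the centroidal y-axis using Ī + A·d² with d = x − 150:
  plate: d = 0 mm → contributes +123 750 000 mm⁴
  hole 1: d = -90 mm → contributes −2 066 352 mm⁴
  hole 2: d = -30 mm → contributes −234 175 mm⁴
  hole 3: d = 30 mm → contributes −234 175 mm⁴
  hole 4: d = 90 mm → contributes −2 066 352 mm⁴
Total I = 119 148 946 mm⁴.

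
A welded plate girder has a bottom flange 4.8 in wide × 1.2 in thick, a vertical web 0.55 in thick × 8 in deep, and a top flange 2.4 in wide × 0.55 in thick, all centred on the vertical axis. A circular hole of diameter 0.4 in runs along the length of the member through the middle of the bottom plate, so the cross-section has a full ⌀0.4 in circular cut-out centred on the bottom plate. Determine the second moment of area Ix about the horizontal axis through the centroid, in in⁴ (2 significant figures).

Ix ≈ 130 in⁴

Treat the section as a set of non-overlapping primitives; coordinates are from the bounding-box lower-left.
Bottom plate: 4.8 × 1.2, A = 5.76 in², y = 0.6 in, Ī = 0.6912 in⁴.
Web plate: 0.55 × 8, A = 4.4 in², y = 5.2 in, Ī = 23.47 in⁴.
Top plate: 2.4 × 0.55, A = 1.32 in², y = 9.475 in, Ī = 0.03328 in⁴.
Hole (subtracted): ⌀0.4, A = 0.1257 in², y = 0.6 in, Ī = 0.001257 in⁴.
Centroid: ȳ = ΣA·y / ΣA = 3.414 in.
Transfer each piece to the horizontal axis through the centroid using Ī + A·d² with d = y − 3.414:
  bottom plate: d = -2.814 in → contributes +46.31 in⁴
  web plate: d = 1.786 in → contributes +37.5 in⁴
  top plate: d = 6.061 in → contributes +48.52 in⁴
  hole: d = -2.814 in → contributes −0.9966 in⁴
Total I = 131.3 in⁴.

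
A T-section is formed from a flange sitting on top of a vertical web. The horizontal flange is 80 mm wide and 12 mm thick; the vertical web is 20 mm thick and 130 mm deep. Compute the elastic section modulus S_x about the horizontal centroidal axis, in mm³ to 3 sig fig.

S_x ≈ 8.57 × 10⁴ mm³

Break the section into simple shapes (no overlaps), measuring from the bottom-left corner of the bounding box.
Flange: 80 × 12, A = 960 mm², y = 136 mm, Ī = 11 520 mm⁴.
Web: 20 × 130, A = 2 600 mm², y = 65 mm, Ī = 3 661 667 mm⁴.
Centroid: ȳ = ΣA·y / ΣA = 84.146 mm.
Transfer each piece to the horizontal centroidal axis using Ī + A·d² with d = y − 84.146:
  flange: d = 51.854 mm → contributes +2 592 797 mm⁴
  web: d = -19.146 mm → contributes +4 614 754 mm⁴
Total I = 7 207 551 mm⁴.
Extreme fibre distance c = 84.146 mm; S = I/c = 85 655 mm³.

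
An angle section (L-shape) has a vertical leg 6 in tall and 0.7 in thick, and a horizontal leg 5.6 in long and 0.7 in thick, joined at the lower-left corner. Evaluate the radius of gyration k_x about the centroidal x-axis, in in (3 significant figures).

Break the section into simple shapes (no overlaps), measuring from the bottom-left corner of the bounding box.
Vertical leg: 0.7 × 6, A = 4.2 in², y = 3 in, Ī = 12.6 in⁴.
Horizontal leg (remainder): 4.9 × 0.7, A = 3.43 in², y = 0.35 in, Ī = 0.14006 in⁴.
Centroid: ȳ = ΣA·y / ΣA = 1.8087 in.
Transfer each piece to the centroidal x-axis using Ī + A·d² with d = y − 1.8087:
  vertical leg: d = 1.1913 in → contributes +18.56 in⁴
  horizontal leg (remainder): d = -1.4587 in → contributes +7.4386 in⁴
Total I = 25.999 in⁴.
Radius of gyration: k = √(I/A) = √(25.999 / 7.63) = 1.8459 in.

k_x ≈ 1.85 in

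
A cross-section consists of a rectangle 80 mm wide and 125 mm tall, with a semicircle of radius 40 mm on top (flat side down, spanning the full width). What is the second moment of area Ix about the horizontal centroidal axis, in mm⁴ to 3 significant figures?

Ix ≈ 2.60 × 10⁷ mm⁴

Decompose the section into non-overlapping parts with the origin at the bottom-left of its bounding rectangle.
Rectangular body: 80 × 125, A = 10 000 mm², y = 62.5 mm, Ī = 13 020 833 mm⁴.
Semicircular cap: semicircle r = 40, A = 2513.3 mm², y = 141.98 mm, Ī = 280 978 mm⁴.
Centroid: ȳ = ΣA·y / ΣA = 78.463 mm.
Transfer each piece to the horizontal centroidal axis using Ī + A·d² with d = y − 78.463:
  rectangular body: d = -15.963 mm → contributes +15 568 928 mm⁴
  semicircular cap: d = 63.514 mm → contributes +10 419 525 mm⁴
Total I = 25 988 453 mm⁴.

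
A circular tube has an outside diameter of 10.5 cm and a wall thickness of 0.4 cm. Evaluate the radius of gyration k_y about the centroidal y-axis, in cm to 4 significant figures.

k_y ≈ 3.574 cm

Treat the section as a set of non-overlapping primitives; coordinates are from the bounding-box lower-left.
Outer circle: ⌀10.5, A = 86.5901 cm², x = 5.25 cm, Ī = 596.66 cm⁴.
Bore (subtracted): ⌀9.7, A = 73.8981 cm², x = 5.25 cm, Ī = 434.567 cm⁴.
By symmetry the centroid is at mid-width, x̄ = 5.25 cm.
All pieces are centred on the centroidal y-axis, so I = ΣĪ (holes subtracted) = 162.093 cm⁴.
Radius of gyration: k = √(I/A) = √(162.093 / 12.692) = 3.57369 cm.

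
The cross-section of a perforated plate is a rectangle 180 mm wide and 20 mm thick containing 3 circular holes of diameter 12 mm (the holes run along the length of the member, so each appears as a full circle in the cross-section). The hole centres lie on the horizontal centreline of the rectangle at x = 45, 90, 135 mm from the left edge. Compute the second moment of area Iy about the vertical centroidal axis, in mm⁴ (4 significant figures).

Iy ≈ 9.259 × 10⁶ mm⁴

Split into non-overlapping primitives; take the origin at the lower-left of the bounding box.
Plate: 180 × 20, A = 3 600 mm², x = 90 mm, Ī = 9 720 000 mm⁴.
Hole 1 (subtracted): ⌀12, A = 113.097 mm², x = 45 mm, Ī = 1017.88 mm⁴.
Hole 2 (subtracted): ⌀12, A = 113.097 mm², x = 90 mm, Ī = 1017.88 mm⁴.
Hole 3 (subtracted): ⌀12, A = 113.097 mm², x = 135 mm, Ī = 1017.88 mm⁴.
By symmetry the centroid is at mid-width, x̄ = 90 mm.
Transfer each piece to the vertical centroidal axis using Ī + A·d² with d = x − 90:
  plate: d = 0 mm → contributes +9 720 000 mm⁴
  hole 1: d = -45 mm → contributes −230 040 mm⁴
  hole 2: d = 0 mm → contributes −1017.88 mm⁴
  hole 3: d = 45 mm → contributes −230 040 mm⁴
Total I = 9 258 902 mm⁴.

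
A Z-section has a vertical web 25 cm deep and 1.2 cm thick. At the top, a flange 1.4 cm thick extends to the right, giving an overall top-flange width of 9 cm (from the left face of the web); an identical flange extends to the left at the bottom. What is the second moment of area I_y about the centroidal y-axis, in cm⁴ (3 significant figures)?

I_y ≈ 557 cm⁴

Decompose the section into non-overlapping parts with the origin at the bottom-left of its bounding rectangle.
Web: 1.2 × 25, A = 30 cm², x = 8.4 cm, Ī = 3.6 cm⁴.
Top flange (beyond web): 7.8 × 1.4, A = 10.92 cm², x = 12.9 cm, Ī = 55.364 cm⁴.
Bottom flange (beyond web): 7.8 × 1.4, A = 10.92 cm², x = 3.9 cm, Ī = 55.364 cm⁴.
Centroid: x̄ = ΣA·x / ΣA = 8.4 cm.
Transfer each piece to the centroidal y-axis using Ī + A·d² with d = x − 8.4:
  web: d = 0 cm → contributes +3.6 cm⁴
  top flange (beyond web): d = 4.5 cm → contributes +276.49 cm⁴
  bottom flange (beyond web): d = -4.5 cm → contributes +276.49 cm⁴
Total I = 556.59 cm⁴.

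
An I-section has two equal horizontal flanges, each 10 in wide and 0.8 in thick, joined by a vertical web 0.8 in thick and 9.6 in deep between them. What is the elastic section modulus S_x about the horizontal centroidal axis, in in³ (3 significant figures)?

S_x ≈ 87.9 in³

Treat the section as a set of non-overlapping primitives; coordinates are from the bounding-box lower-left.
Bottom flange: 10 × 0.8, A = 8 in², y = 0.4 in, Ī = 0.42667 in⁴.
Web: 0.8 × 9.6, A = 7.68 in², y = 5.6 in, Ī = 58.982 in⁴.
Top flange: 10 × 0.8, A = 8 in², y = 10.8 in, Ī = 0.42667 in⁴.
By symmetry the centroid is at mid-height, ȳ = 5.6 in.
Transfer each piece to the horizontal centroidal axis using Ī + A·d² with d = y − 5.6:
  bottom flange: d = -5.2 in → contributes +216.75 in⁴
  web: d = 0 in → contributes +58.982 in⁴
  top flange: d = 5.2 in → contributes +216.75 in⁴
Total I = 492.48 in⁴.
Extreme fibre distance c = 5.6 in; S = I/c = 87.942 in³.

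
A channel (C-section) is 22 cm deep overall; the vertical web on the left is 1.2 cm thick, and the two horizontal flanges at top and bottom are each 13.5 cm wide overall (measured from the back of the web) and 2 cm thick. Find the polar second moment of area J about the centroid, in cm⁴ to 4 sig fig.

Decompose the section into non-overlapping parts with the origin at the bottom-left of its bounding rectangle.
Web: 1.2 × 22, A = 26.4 cm², y = 11 cm, Ī = 1064.8 cm⁴.
Top flange (beyond web): 12.3 × 2, A = 24.6 cm², y = 21 cm, Ī = 8.2 cm⁴.
Bottom flange (beyond web): 12.3 × 2, A = 24.6 cm², y = 1 cm, Ī = 8.2 cm⁴.
By symmetry the centroid is at mid-height, ȳ = 11 cm.
Transfer each piece to the centroidal x-axis using Ī + A·d² with d = y − 11:
  web: d = 0 cm → contributes +1064.8 cm⁴
  top flange (beyond web): d = 10 cm → contributes +2468.2 cm⁴
  bottom flange (beyond web): d = -10 cm → contributes +2468.2 cm⁴
Total I = 6001.2 cm⁴.
For the y-axis: x̄ = 4.99286 cm.
Repeating about the centroidal y-axis gives I_y = 1406.26 cm⁴.
Polar second moment: J = I_x + I_y = 7407.46 cm⁴.

J ≈ 7407 cm⁴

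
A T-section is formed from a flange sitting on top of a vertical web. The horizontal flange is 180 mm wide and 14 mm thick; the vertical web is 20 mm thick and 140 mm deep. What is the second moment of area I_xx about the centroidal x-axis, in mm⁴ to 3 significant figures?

I_xx ≈ 1.25 × 10⁷ mm⁴

Break the section into simple shapes (no overlaps), measuring from the bottom-left corner of the bounding box.
Flange: 180 × 14, A = 2 520 mm², y = 147 mm, Ī = 41 160 mm⁴.
Web: 20 × 140, A = 2 800 mm², y = 70 mm, Ī = 4 573 333 mm⁴.
Centroid: ȳ = ΣA·y / ΣA = 106.47 mm.
Transfer each piece to the centroidal x-axis using Ī + A·d² with d = y − 106.47:
  flange: d = 40.526 mm → contributes +4 179 963 mm⁴
  web: d = -36.474 mm → contributes +8 298 256 mm⁴
Total I = 12 478 220 mm⁴.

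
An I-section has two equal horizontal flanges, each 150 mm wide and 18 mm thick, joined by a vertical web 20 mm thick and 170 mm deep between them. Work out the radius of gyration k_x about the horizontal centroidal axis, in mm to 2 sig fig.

Decompose the section into non-overlapping parts with the origin at the bottom-left of its bounding rectangle.
Bottom flange: 150 × 18, A = 2 700 mm², y = 9 mm, Ī = 72 900 mm⁴.
Web: 20 × 170, A = 3 400 mm², y = 103 mm, Ī = 8 188 333 mm⁴.
Top flange: 150 × 18, A = 2 700 mm², y = 197 mm, Ī = 72 900 mm⁴.
By symmetry the centroid is at mid-height, ȳ = 103 mm.
Transfer each piece to the horizontal centroidal axis using Ī + A·d² with d = y − 103:
  bottom flange: d = -94 mm → contributes +23 930 100 mm⁴
  web: d = 0 mm → contributes +8 188 333 mm⁴
  top flange: d = 94 mm → contributes +23 930 100 mm⁴
Total I = 56 048 533 mm⁴.
Radius of gyration: k = √(I/A) = √(56 048 533 / 8 800) = 79.81 mm.

k_x ≈ 80 mm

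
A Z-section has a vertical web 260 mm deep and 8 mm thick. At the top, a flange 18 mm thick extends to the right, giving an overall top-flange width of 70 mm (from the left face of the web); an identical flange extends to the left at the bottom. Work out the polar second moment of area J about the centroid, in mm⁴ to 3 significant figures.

Break the section into simple shapes (no overlaps), measuring from the bottom-left corner of the bounding box.
Web: 8 × 260, A = 2 080 mm², y = 130 mm, Ī = 11 717 333 mm⁴.
Top flange (beyond web): 62 × 18, A = 1 116 mm², y = 251 mm, Ī = 30 132 mm⁴.
Bottom flange (beyond web): 62 × 18, A = 1 116 mm², y = 9 mm, Ī = 30 132 mm⁴.
Centroid: ȳ = ΣA·y / ΣA = 130 mm.
Transfer each piece to the centroidal x-axis using Ī + A·d² with d = y − 130:
  web: d = 0 mm → contributes +11 717 333 mm⁴
  top flange (beyond web): d = 121 mm → contributes +16 369 488 mm⁴
  bottom flange (beyond web): d = -121 mm → contributes +16 369 488 mm⁴
Total I = 44 456 309 mm⁴.
For the y-axis: x̄ = 66 mm.
Repeating about the centroidal y-axis gives I_y = 3 460 277 mm⁴.
Polar second moment: J = I_x + I_y = 47 916 587 mm⁴.

J ≈ 4.79 × 10⁷ mm⁴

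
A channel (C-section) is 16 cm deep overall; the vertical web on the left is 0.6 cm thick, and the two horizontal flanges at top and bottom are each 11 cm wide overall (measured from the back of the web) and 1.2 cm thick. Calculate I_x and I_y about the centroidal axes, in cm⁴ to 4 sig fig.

I_x ≈ 1575 cm⁴, I_y ≈ 435.0 cm⁴

Treat the section as a set of non-overlapping primitives; coordinates are from the bounding-box lower-left.
Web: 0.6 × 16, A = 9.6 cm², y = 8 cm, Ī = 204.8 cm⁴.
Top flange (beyond web): 10.4 × 1.2, A = 12.48 cm², y = 15.4 cm, Ī = 1.4976 cm⁴.
Bottom flange (beyond web): 10.4 × 1.2, A = 12.48 cm², y = 0.6 cm, Ī = 1.4976 cm⁴.
By symmetry the centroid is at mid-height, ȳ = 8 cm.
Transfer each piece to the centroidal x-axis using Ī + A·d² with d = y − 8:
  web: d = 0 cm → contributes +204.8 cm⁴
  top flange (beyond web): d = 7.4 cm → contributes +684.902 cm⁴
  bottom flange (beyond web): d = -7.4 cm → contributes +684.902 cm⁴
Total I = 1574.6 cm⁴.
For the y-axis: x̄ = 4.27222 cm.
Repeating about the centroidal y-axis gives I_y = 434.994 cm⁴.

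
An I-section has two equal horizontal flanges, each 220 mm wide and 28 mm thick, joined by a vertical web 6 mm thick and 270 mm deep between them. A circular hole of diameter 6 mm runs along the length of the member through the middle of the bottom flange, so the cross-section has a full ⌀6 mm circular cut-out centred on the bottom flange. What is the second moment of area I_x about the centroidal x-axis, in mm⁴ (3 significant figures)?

Split into non-overlapping primitives; take the origin at the lower-left of the bounding box.
Bottom flange: 220 × 28, A = 6 160 mm², y = 14 mm, Ī = 402 453 mm⁴.
Web: 6 × 270, A = 1 620 mm², y = 163 mm, Ī = 9 841 500 mm⁴.
Top flange: 220 × 28, A = 6 160 mm², y = 312 mm, Ī = 402 453 mm⁴.
Hole (subtracted): ⌀6, A = 28.274 mm², y = 14 mm, Ī = 63.617 mm⁴.
Centroid: ȳ = ΣA·y / ΣA = 163.3 mm.
Transfer each piece to the centroidal x-axis using Ī + A·d² with d = y − 163.3:
  bottom flange: d = -149.3 mm → contributes +137 717 076 mm⁴
  web: d = -0.30283 mm → contributes +9 841 649 mm⁴
  top flange: d = 148.7 mm → contributes +136 605 281 mm⁴
  hole: d = -149.3 mm → contributes −630 336 mm⁴
Total I = 283 533 669 mm⁴.

I_x ≈ 2.84 × 10⁸ mm⁴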